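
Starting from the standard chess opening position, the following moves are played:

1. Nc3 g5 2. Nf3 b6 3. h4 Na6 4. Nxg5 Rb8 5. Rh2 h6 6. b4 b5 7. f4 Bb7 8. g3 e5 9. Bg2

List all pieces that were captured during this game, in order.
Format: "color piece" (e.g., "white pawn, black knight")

Tracking captures:
  Nxg5: captured black pawn

black pawn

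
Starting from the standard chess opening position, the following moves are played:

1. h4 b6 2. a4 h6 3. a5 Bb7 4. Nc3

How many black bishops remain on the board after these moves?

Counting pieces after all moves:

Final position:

  a b c d e f g h
  ─────────────────
8│♜ ♞ · ♛ ♚ ♝ ♞ ♜│8
7│♟ ♝ ♟ ♟ ♟ ♟ ♟ ·│7
6│· ♟ · · · · · ♟│6
5│♙ · · · · · · ·│5
4│· · · · · · · ♙│4
3│· · ♘ · · · · ·│3
2│· ♙ ♙ ♙ ♙ ♙ ♙ ·│2
1│♖ · ♗ ♕ ♔ ♗ ♘ ♖│1
  ─────────────────
  a b c d e f g h


2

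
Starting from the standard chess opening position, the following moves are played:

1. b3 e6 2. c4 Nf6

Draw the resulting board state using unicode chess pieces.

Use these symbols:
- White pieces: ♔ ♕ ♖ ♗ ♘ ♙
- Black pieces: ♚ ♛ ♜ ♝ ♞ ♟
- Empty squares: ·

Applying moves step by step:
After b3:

♜ ♞ ♝ ♛ ♚ ♝ ♞ ♜
♟ ♟ ♟ ♟ ♟ ♟ ♟ ♟
· · · · · · · ·
· · · · · · · ·
· · · · · · · ·
· ♙ · · · · · ·
♙ · ♙ ♙ ♙ ♙ ♙ ♙
♖ ♘ ♗ ♕ ♔ ♗ ♘ ♖


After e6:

♜ ♞ ♝ ♛ ♚ ♝ ♞ ♜
♟ ♟ ♟ ♟ · ♟ ♟ ♟
· · · · ♟ · · ·
· · · · · · · ·
· · · · · · · ·
· ♙ · · · · · ·
♙ · ♙ ♙ ♙ ♙ ♙ ♙
♖ ♘ ♗ ♕ ♔ ♗ ♘ ♖


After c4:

♜ ♞ ♝ ♛ ♚ ♝ ♞ ♜
♟ ♟ ♟ ♟ · ♟ ♟ ♟
· · · · ♟ · · ·
· · · · · · · ·
· · ♙ · · · · ·
· ♙ · · · · · ·
♙ · · ♙ ♙ ♙ ♙ ♙
♖ ♘ ♗ ♕ ♔ ♗ ♘ ♖


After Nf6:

♜ ♞ ♝ ♛ ♚ ♝ · ♜
♟ ♟ ♟ ♟ · ♟ ♟ ♟
· · · · ♟ ♞ · ·
· · · · · · · ·
· · ♙ · · · · ·
· ♙ · · · · · ·
♙ · · ♙ ♙ ♙ ♙ ♙
♖ ♘ ♗ ♕ ♔ ♗ ♘ ♖



  a b c d e f g h
  ─────────────────
8│♜ ♞ ♝ ♛ ♚ ♝ · ♜│8
7│♟ ♟ ♟ ♟ · ♟ ♟ ♟│7
6│· · · · ♟ ♞ · ·│6
5│· · · · · · · ·│5
4│· · ♙ · · · · ·│4
3│· ♙ · · · · · ·│3
2│♙ · · ♙ ♙ ♙ ♙ ♙│2
1│♖ ♘ ♗ ♕ ♔ ♗ ♘ ♖│1
  ─────────────────
  a b c d e f g h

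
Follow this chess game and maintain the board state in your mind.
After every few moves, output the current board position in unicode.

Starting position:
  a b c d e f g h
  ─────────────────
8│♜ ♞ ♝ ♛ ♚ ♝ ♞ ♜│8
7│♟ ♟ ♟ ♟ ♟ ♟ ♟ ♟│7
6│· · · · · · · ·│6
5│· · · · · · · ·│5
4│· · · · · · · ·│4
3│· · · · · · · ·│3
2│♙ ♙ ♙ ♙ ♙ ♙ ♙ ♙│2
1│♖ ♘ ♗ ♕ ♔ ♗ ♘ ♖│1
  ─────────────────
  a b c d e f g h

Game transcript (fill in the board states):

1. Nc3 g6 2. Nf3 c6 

  a b c d e f g h
  ─────────────────
8│♜ ♞ ♝ ♛ ♚ ♝ ♞ ♜│8
7│♟ ♟ · ♟ ♟ ♟ · ♟│7
6│· · ♟ · · · ♟ ·│6
5│· · · · · · · ·│5
4│· · · · · · · ·│4
3│· · ♘ · · ♘ · ·│3
2│♙ ♙ ♙ ♙ ♙ ♙ ♙ ♙│2
1│♖ · ♗ ♕ ♔ ♗ · ♖│1
  ─────────────────
  a b c d e f g h

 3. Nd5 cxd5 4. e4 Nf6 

  a b c d e f g h
  ─────────────────
8│♜ ♞ ♝ ♛ ♚ ♝ · ♜│8
7│♟ ♟ · ♟ ♟ ♟ · ♟│7
6│· · · · · ♞ ♟ ·│6
5│· · · ♟ · · · ·│5
4│· · · · ♙ · · ·│4
3│· · · · · ♘ · ·│3
2│♙ ♙ ♙ ♙ · ♙ ♙ ♙│2
1│♖ · ♗ ♕ ♔ ♗ · ♖│1
  ─────────────────
  a b c d e f g h

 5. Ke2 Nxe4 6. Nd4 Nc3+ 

  a b c d e f g h
  ─────────────────
8│♜ ♞ ♝ ♛ ♚ ♝ · ♜│8
7│♟ ♟ · ♟ ♟ ♟ · ♟│7
6│· · · · · · ♟ ·│6
5│· · · ♟ · · · ·│5
4│· · · ♘ · · · ·│4
3│· · ♞ · · · · ·│3
2│♙ ♙ ♙ ♙ ♔ ♙ ♙ ♙│2
1│♖ · ♗ ♕ · ♗ · ♖│1
  ─────────────────
  a b c d e f g h

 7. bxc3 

  a b c d e f g h
  ─────────────────
8│♜ ♞ ♝ ♛ ♚ ♝ · ♜│8
7│♟ ♟ · ♟ ♟ ♟ · ♟│7
6│· · · · · · ♟ ·│6
5│· · · ♟ · · · ·│5
4│· · · ♘ · · · ·│4
3│· · ♙ · · · · ·│3
2│♙ · ♙ ♙ ♔ ♙ ♙ ♙│2
1│♖ · ♗ ♕ · ♗ · ♖│1
  ─────────────────
  a b c d e f g h


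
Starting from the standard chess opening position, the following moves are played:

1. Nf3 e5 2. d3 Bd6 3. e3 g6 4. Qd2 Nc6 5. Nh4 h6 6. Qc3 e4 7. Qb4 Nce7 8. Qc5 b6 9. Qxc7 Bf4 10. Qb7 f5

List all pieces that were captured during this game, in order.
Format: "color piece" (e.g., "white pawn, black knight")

Tracking captures:
  Qxc7: captured black pawn

black pawn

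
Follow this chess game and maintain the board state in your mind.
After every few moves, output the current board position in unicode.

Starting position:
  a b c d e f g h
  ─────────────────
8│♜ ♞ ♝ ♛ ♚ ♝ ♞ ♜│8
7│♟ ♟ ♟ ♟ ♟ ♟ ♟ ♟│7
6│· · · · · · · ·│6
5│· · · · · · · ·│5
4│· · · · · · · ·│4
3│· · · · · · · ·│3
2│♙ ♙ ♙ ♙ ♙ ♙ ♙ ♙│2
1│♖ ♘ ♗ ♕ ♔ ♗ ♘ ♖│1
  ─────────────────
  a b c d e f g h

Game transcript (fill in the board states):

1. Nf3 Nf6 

  a b c d e f g h
  ─────────────────
8│♜ ♞ ♝ ♛ ♚ ♝ · ♜│8
7│♟ ♟ ♟ ♟ ♟ ♟ ♟ ♟│7
6│· · · · · ♞ · ·│6
5│· · · · · · · ·│5
4│· · · · · · · ·│4
3│· · · · · ♘ · ·│3
2│♙ ♙ ♙ ♙ ♙ ♙ ♙ ♙│2
1│♖ ♘ ♗ ♕ ♔ ♗ · ♖│1
  ─────────────────
  a b c d e f g h

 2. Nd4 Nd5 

  a b c d e f g h
  ─────────────────
8│♜ ♞ ♝ ♛ ♚ ♝ · ♜│8
7│♟ ♟ ♟ ♟ ♟ ♟ ♟ ♟│7
6│· · · · · · · ·│6
5│· · · ♞ · · · ·│5
4│· · · ♘ · · · ·│4
3│· · · · · · · ·│3
2│♙ ♙ ♙ ♙ ♙ ♙ ♙ ♙│2
1│♖ ♘ ♗ ♕ ♔ ♗ · ♖│1
  ─────────────────
  a b c d e f g h

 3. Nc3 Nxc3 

  a b c d e f g h
  ─────────────────
8│♜ ♞ ♝ ♛ ♚ ♝ · ♜│8
7│♟ ♟ ♟ ♟ ♟ ♟ ♟ ♟│7
6│· · · · · · · ·│6
5│· · · · · · · ·│5
4│· · · ♘ · · · ·│4
3│· · ♞ · · · · ·│3
2│♙ ♙ ♙ ♙ ♙ ♙ ♙ ♙│2
1│♖ · ♗ ♕ ♔ ♗ · ♖│1
  ─────────────────
  a b c d e f g h

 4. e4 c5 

  a b c d e f g h
  ─────────────────
8│♜ ♞ ♝ ♛ ♚ ♝ · ♜│8
7│♟ ♟ · ♟ ♟ ♟ ♟ ♟│7
6│· · · · · · · ·│6
5│· · ♟ · · · · ·│5
4│· · · ♘ ♙ · · ·│4
3│· · ♞ · · · · ·│3
2│♙ ♙ ♙ ♙ · ♙ ♙ ♙│2
1│♖ · ♗ ♕ ♔ ♗ · ♖│1
  ─────────────────
  a b c d e f g h

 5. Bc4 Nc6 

  a b c d e f g h
  ─────────────────
8│♜ · ♝ ♛ ♚ ♝ · ♜│8
7│♟ ♟ · ♟ ♟ ♟ ♟ ♟│7
6│· · ♞ · · · · ·│6
5│· · ♟ · · · · ·│5
4│· · ♗ ♘ ♙ · · ·│4
3│· · ♞ · · · · ·│3
2│♙ ♙ ♙ ♙ · ♙ ♙ ♙│2
1│♖ · ♗ ♕ ♔ · · ♖│1
  ─────────────────
  a b c d e f g h



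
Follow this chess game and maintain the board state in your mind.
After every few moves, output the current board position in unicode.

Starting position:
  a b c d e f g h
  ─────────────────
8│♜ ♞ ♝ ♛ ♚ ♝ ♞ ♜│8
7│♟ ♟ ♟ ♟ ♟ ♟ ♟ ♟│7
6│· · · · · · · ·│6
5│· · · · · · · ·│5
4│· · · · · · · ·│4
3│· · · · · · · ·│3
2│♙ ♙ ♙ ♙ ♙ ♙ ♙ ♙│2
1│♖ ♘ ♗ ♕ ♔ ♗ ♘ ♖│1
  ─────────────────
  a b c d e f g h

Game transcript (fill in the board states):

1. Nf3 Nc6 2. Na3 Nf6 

  a b c d e f g h
  ─────────────────
8│♜ · ♝ ♛ ♚ ♝ · ♜│8
7│♟ ♟ ♟ ♟ ♟ ♟ ♟ ♟│7
6│· · ♞ · · ♞ · ·│6
5│· · · · · · · ·│5
4│· · · · · · · ·│4
3│♘ · · · · ♘ · ·│3
2│♙ ♙ ♙ ♙ ♙ ♙ ♙ ♙│2
1│♖ · ♗ ♕ ♔ ♗ · ♖│1
  ─────────────────
  a b c d e f g h

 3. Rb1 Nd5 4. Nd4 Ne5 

  a b c d e f g h
  ─────────────────
8│♜ · ♝ ♛ ♚ ♝ · ♜│8
7│♟ ♟ ♟ ♟ ♟ ♟ ♟ ♟│7
6│· · · · · · · ·│6
5│· · · ♞ ♞ · · ·│5
4│· · · ♘ · · · ·│4
3│♘ · · · · · · ·│3
2│♙ ♙ ♙ ♙ ♙ ♙ ♙ ♙│2
1│· ♖ ♗ ♕ ♔ ♗ · ♖│1
  ─────────────────
  a b c d e f g h

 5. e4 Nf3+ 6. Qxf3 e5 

  a b c d e f g h
  ─────────────────
8│♜ · ♝ ♛ ♚ ♝ · ♜│8
7│♟ ♟ ♟ ♟ · ♟ ♟ ♟│7
6│· · · · · · · ·│6
5│· · · ♞ ♟ · · ·│5
4│· · · ♘ ♙ · · ·│4
3│♘ · · · · ♕ · ·│3
2│♙ ♙ ♙ ♙ · ♙ ♙ ♙│2
1│· ♖ ♗ · ♔ ♗ · ♖│1
  ─────────────────
  a b c d e f g h

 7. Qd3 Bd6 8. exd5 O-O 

  a b c d e f g h
  ─────────────────
8│♜ · ♝ ♛ · ♜ ♚ ·│8
7│♟ ♟ ♟ ♟ · ♟ ♟ ♟│7
6│· · · ♝ · · · ·│6
5│· · · ♙ ♟ · · ·│5
4│· · · ♘ · · · ·│4
3│♘ · · ♕ · · · ·│3
2│♙ ♙ ♙ ♙ · ♙ ♙ ♙│2
1│· ♖ ♗ · ♔ ♗ · ♖│1
  ─────────────────
  a b c d e f g h

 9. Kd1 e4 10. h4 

  a b c d e f g h
  ─────────────────
8│♜ · ♝ ♛ · ♜ ♚ ·│8
7│♟ ♟ ♟ ♟ · ♟ ♟ ♟│7
6│· · · ♝ · · · ·│6
5│· · · ♙ · · · ·│5
4│· · · ♘ ♟ · · ♙│4
3│♘ · · ♕ · · · ·│3
2│♙ ♙ ♙ ♙ · ♙ ♙ ·│2
1│· ♖ ♗ ♔ · ♗ · ♖│1
  ─────────────────
  a b c d e f g h


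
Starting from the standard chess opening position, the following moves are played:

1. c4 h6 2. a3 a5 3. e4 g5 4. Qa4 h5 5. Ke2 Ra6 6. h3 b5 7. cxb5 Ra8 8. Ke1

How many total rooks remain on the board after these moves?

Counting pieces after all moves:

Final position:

  a b c d e f g h
  ─────────────────
8│♜ ♞ ♝ ♛ ♚ ♝ ♞ ♜│8
7│· · ♟ ♟ ♟ ♟ · ·│7
6│· · · · · · · ·│6
5│♟ ♙ · · · · ♟ ♟│5
4│♕ · · · ♙ · · ·│4
3│♙ · · · · · · ♙│3
2│· ♙ · ♙ · ♙ ♙ ·│2
1│♖ ♘ ♗ · ♔ ♗ ♘ ♖│1
  ─────────────────
  a b c d e f g h


4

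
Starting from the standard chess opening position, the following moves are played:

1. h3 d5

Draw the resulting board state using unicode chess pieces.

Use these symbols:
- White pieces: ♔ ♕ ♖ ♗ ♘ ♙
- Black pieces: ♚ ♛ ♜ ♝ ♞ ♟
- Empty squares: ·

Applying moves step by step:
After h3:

♜ ♞ ♝ ♛ ♚ ♝ ♞ ♜
♟ ♟ ♟ ♟ ♟ ♟ ♟ ♟
· · · · · · · ·
· · · · · · · ·
· · · · · · · ·
· · · · · · · ♙
♙ ♙ ♙ ♙ ♙ ♙ ♙ ·
♖ ♘ ♗ ♕ ♔ ♗ ♘ ♖


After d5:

♜ ♞ ♝ ♛ ♚ ♝ ♞ ♜
♟ ♟ ♟ · ♟ ♟ ♟ ♟
· · · · · · · ·
· · · ♟ · · · ·
· · · · · · · ·
· · · · · · · ♙
♙ ♙ ♙ ♙ ♙ ♙ ♙ ·
♖ ♘ ♗ ♕ ♔ ♗ ♘ ♖



  a b c d e f g h
  ─────────────────
8│♜ ♞ ♝ ♛ ♚ ♝ ♞ ♜│8
7│♟ ♟ ♟ · ♟ ♟ ♟ ♟│7
6│· · · · · · · ·│6
5│· · · ♟ · · · ·│5
4│· · · · · · · ·│4
3│· · · · · · · ♙│3
2│♙ ♙ ♙ ♙ ♙ ♙ ♙ ·│2
1│♖ ♘ ♗ ♕ ♔ ♗ ♘ ♖│1
  ─────────────────
  a b c d e f g h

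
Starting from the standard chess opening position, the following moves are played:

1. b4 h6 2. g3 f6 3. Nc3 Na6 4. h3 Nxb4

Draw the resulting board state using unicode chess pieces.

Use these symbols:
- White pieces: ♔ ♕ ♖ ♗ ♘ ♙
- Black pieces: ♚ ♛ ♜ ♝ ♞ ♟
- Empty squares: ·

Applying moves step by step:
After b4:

♜ ♞ ♝ ♛ ♚ ♝ ♞ ♜
♟ ♟ ♟ ♟ ♟ ♟ ♟ ♟
· · · · · · · ·
· · · · · · · ·
· ♙ · · · · · ·
· · · · · · · ·
♙ · ♙ ♙ ♙ ♙ ♙ ♙
♖ ♘ ♗ ♕ ♔ ♗ ♘ ♖


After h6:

♜ ♞ ♝ ♛ ♚ ♝ ♞ ♜
♟ ♟ ♟ ♟ ♟ ♟ ♟ ·
· · · · · · · ♟
· · · · · · · ·
· ♙ · · · · · ·
· · · · · · · ·
♙ · ♙ ♙ ♙ ♙ ♙ ♙
♖ ♘ ♗ ♕ ♔ ♗ ♘ ♖


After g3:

♜ ♞ ♝ ♛ ♚ ♝ ♞ ♜
♟ ♟ ♟ ♟ ♟ ♟ ♟ ·
· · · · · · · ♟
· · · · · · · ·
· ♙ · · · · · ·
· · · · · · ♙ ·
♙ · ♙ ♙ ♙ ♙ · ♙
♖ ♘ ♗ ♕ ♔ ♗ ♘ ♖


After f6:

♜ ♞ ♝ ♛ ♚ ♝ ♞ ♜
♟ ♟ ♟ ♟ ♟ · ♟ ·
· · · · · ♟ · ♟
· · · · · · · ·
· ♙ · · · · · ·
· · · · · · ♙ ·
♙ · ♙ ♙ ♙ ♙ · ♙
♖ ♘ ♗ ♕ ♔ ♗ ♘ ♖


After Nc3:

♜ ♞ ♝ ♛ ♚ ♝ ♞ ♜
♟ ♟ ♟ ♟ ♟ · ♟ ·
· · · · · ♟ · ♟
· · · · · · · ·
· ♙ · · · · · ·
· · ♘ · · · ♙ ·
♙ · ♙ ♙ ♙ ♙ · ♙
♖ · ♗ ♕ ♔ ♗ ♘ ♖


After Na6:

♜ · ♝ ♛ ♚ ♝ ♞ ♜
♟ ♟ ♟ ♟ ♟ · ♟ ·
♞ · · · · ♟ · ♟
· · · · · · · ·
· ♙ · · · · · ·
· · ♘ · · · ♙ ·
♙ · ♙ ♙ ♙ ♙ · ♙
♖ · ♗ ♕ ♔ ♗ ♘ ♖


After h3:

♜ · ♝ ♛ ♚ ♝ ♞ ♜
♟ ♟ ♟ ♟ ♟ · ♟ ·
♞ · · · · ♟ · ♟
· · · · · · · ·
· ♙ · · · · · ·
· · ♘ · · · ♙ ♙
♙ · ♙ ♙ ♙ ♙ · ·
♖ · ♗ ♕ ♔ ♗ ♘ ♖


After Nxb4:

♜ · ♝ ♛ ♚ ♝ ♞ ♜
♟ ♟ ♟ ♟ ♟ · ♟ ·
· · · · · ♟ · ♟
· · · · · · · ·
· ♞ · · · · · ·
· · ♘ · · · ♙ ♙
♙ · ♙ ♙ ♙ ♙ · ·
♖ · ♗ ♕ ♔ ♗ ♘ ♖



  a b c d e f g h
  ─────────────────
8│♜ · ♝ ♛ ♚ ♝ ♞ ♜│8
7│♟ ♟ ♟ ♟ ♟ · ♟ ·│7
6│· · · · · ♟ · ♟│6
5│· · · · · · · ·│5
4│· ♞ · · · · · ·│4
3│· · ♘ · · · ♙ ♙│3
2│♙ · ♙ ♙ ♙ ♙ · ·│2
1│♖ · ♗ ♕ ♔ ♗ ♘ ♖│1
  ─────────────────
  a b c d e f g h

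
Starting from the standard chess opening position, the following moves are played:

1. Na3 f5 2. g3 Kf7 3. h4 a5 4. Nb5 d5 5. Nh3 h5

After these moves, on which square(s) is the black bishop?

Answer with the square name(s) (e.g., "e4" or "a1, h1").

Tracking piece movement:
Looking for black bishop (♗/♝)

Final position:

  a b c d e f g h
  ─────────────────
8│♜ ♞ ♝ ♛ · ♝ ♞ ♜│8
7│· ♟ ♟ · ♟ ♚ ♟ ·│7
6│· · · · · · · ·│6
5│♟ ♘ · ♟ · ♟ · ♟│5
4│· · · · · · · ♙│4
3│· · · · · · ♙ ♘│3
2│♙ ♙ ♙ ♙ ♙ ♙ · ·│2
1│♖ · ♗ ♕ ♔ ♗ · ♖│1
  ─────────────────
  a b c d e f g h


c8, f8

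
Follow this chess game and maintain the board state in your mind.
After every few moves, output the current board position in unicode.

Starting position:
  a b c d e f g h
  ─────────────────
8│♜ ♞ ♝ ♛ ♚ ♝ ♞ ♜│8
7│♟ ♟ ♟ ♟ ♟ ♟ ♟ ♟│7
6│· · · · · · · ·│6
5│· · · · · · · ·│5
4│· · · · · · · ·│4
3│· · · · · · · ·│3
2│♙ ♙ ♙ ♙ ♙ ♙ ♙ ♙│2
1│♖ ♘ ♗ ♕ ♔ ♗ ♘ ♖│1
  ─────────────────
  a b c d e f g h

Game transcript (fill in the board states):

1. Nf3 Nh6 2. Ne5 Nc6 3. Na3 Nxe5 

  a b c d e f g h
  ─────────────────
8│♜ · ♝ ♛ ♚ ♝ · ♜│8
7│♟ ♟ ♟ ♟ ♟ ♟ ♟ ♟│7
6│· · · · · · · ♞│6
5│· · · · ♞ · · ·│5
4│· · · · · · · ·│4
3│♘ · · · · · · ·│3
2│♙ ♙ ♙ ♙ ♙ ♙ ♙ ♙│2
1│♖ · ♗ ♕ ♔ ♗ · ♖│1
  ─────────────────
  a b c d e f g h

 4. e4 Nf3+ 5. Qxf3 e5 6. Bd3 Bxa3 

  a b c d e f g h
  ─────────────────
8│♜ · ♝ ♛ ♚ · · ♜│8
7│♟ ♟ ♟ ♟ · ♟ ♟ ♟│7
6│· · · · · · · ♞│6
5│· · · · ♟ · · ·│5
4│· · · · ♙ · · ·│4
3│♝ · · ♗ · ♕ · ·│3
2│♙ ♙ ♙ ♙ · ♙ ♙ ♙│2
1│♖ · ♗ · ♔ · · ♖│1
  ─────────────────
  a b c d e f g h

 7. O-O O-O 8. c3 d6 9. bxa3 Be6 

  a b c d e f g h
  ─────────────────
8│♜ · · ♛ · ♜ ♚ ·│8
7│♟ ♟ ♟ · · ♟ ♟ ♟│7
6│· · · ♟ ♝ · · ♞│6
5│· · · · ♟ · · ·│5
4│· · · · ♙ · · ·│4
3│♙ · ♙ ♗ · ♕ · ·│3
2│♙ · · ♙ · ♙ ♙ ♙│2
1│♖ · ♗ · · ♖ ♔ ·│1
  ─────────────────
  a b c d e f g h

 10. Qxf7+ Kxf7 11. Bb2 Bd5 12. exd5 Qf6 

  a b c d e f g h
  ─────────────────
8│♜ · · · · ♜ · ·│8
7│♟ ♟ ♟ · · ♚ ♟ ♟│7
6│· · · ♟ · ♛ · ♞│6
5│· · · ♙ ♟ · · ·│5
4│· · · · · · · ·│4
3│♙ · ♙ ♗ · · · ·│3
2│♙ ♗ · ♙ · ♙ ♙ ♙│2
1│♖ · · · · ♖ ♔ ·│1
  ─────────────────
  a b c d e f g h

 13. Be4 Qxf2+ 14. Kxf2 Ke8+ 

  a b c d e f g h
  ─────────────────
8│♜ · · · ♚ ♜ · ·│8
7│♟ ♟ ♟ · · · ♟ ♟│7
6│· · · ♟ · · · ♞│6
5│· · · ♙ ♟ · · ·│5
4│· · · · ♗ · · ·│4
3│♙ · ♙ · · · · ·│3
2│♙ ♗ · ♙ · ♔ ♙ ♙│2
1│♖ · · · · ♖ · ·│1
  ─────────────────
  a b c d e f g h


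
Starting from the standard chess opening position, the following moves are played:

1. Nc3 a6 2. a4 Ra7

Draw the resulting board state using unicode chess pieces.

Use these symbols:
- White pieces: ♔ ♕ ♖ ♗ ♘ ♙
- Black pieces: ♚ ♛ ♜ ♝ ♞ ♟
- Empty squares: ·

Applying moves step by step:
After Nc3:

♜ ♞ ♝ ♛ ♚ ♝ ♞ ♜
♟ ♟ ♟ ♟ ♟ ♟ ♟ ♟
· · · · · · · ·
· · · · · · · ·
· · · · · · · ·
· · ♘ · · · · ·
♙ ♙ ♙ ♙ ♙ ♙ ♙ ♙
♖ · ♗ ♕ ♔ ♗ ♘ ♖


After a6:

♜ ♞ ♝ ♛ ♚ ♝ ♞ ♜
· ♟ ♟ ♟ ♟ ♟ ♟ ♟
♟ · · · · · · ·
· · · · · · · ·
· · · · · · · ·
· · ♘ · · · · ·
♙ ♙ ♙ ♙ ♙ ♙ ♙ ♙
♖ · ♗ ♕ ♔ ♗ ♘ ♖


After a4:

♜ ♞ ♝ ♛ ♚ ♝ ♞ ♜
· ♟ ♟ ♟ ♟ ♟ ♟ ♟
♟ · · · · · · ·
· · · · · · · ·
♙ · · · · · · ·
· · ♘ · · · · ·
· ♙ ♙ ♙ ♙ ♙ ♙ ♙
♖ · ♗ ♕ ♔ ♗ ♘ ♖


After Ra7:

· ♞ ♝ ♛ ♚ ♝ ♞ ♜
♜ ♟ ♟ ♟ ♟ ♟ ♟ ♟
♟ · · · · · · ·
· · · · · · · ·
♙ · · · · · · ·
· · ♘ · · · · ·
· ♙ ♙ ♙ ♙ ♙ ♙ ♙
♖ · ♗ ♕ ♔ ♗ ♘ ♖



  a b c d e f g h
  ─────────────────
8│· ♞ ♝ ♛ ♚ ♝ ♞ ♜│8
7│♜ ♟ ♟ ♟ ♟ ♟ ♟ ♟│7
6│♟ · · · · · · ·│6
5│· · · · · · · ·│5
4│♙ · · · · · · ·│4
3│· · ♘ · · · · ·│3
2│· ♙ ♙ ♙ ♙ ♙ ♙ ♙│2
1│♖ · ♗ ♕ ♔ ♗ ♘ ♖│1
  ─────────────────
  a b c d e f g h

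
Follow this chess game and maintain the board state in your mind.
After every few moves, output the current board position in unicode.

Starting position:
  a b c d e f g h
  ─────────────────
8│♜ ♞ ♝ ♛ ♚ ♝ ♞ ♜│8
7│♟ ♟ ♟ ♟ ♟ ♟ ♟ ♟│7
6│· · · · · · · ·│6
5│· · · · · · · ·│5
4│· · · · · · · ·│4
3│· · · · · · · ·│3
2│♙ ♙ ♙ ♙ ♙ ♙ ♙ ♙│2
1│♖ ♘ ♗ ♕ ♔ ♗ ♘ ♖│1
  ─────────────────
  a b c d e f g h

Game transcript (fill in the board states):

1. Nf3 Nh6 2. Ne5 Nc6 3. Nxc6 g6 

  a b c d e f g h
  ─────────────────
8│♜ · ♝ ♛ ♚ ♝ · ♜│8
7│♟ ♟ ♟ ♟ ♟ ♟ · ♟│7
6│· · ♘ · · · ♟ ♞│6
5│· · · · · · · ·│5
4│· · · · · · · ·│4
3│· · · · · · · ·│3
2│♙ ♙ ♙ ♙ ♙ ♙ ♙ ♙│2
1│♖ ♘ ♗ ♕ ♔ ♗ · ♖│1
  ─────────────────
  a b c d e f g h

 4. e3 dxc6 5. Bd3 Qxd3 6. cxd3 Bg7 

  a b c d e f g h
  ─────────────────
8│♜ · ♝ · ♚ · · ♜│8
7│♟ ♟ ♟ · ♟ ♟ ♝ ♟│7
6│· · ♟ · · · ♟ ♞│6
5│· · · · · · · ·│5
4│· · · · · · · ·│4
3│· · · ♙ ♙ · · ·│3
2│♙ ♙ · ♙ · ♙ ♙ ♙│2
1│♖ ♘ ♗ ♕ ♔ · · ♖│1
  ─────────────────
  a b c d e f g h

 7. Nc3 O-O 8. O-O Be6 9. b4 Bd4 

  a b c d e f g h
  ─────────────────
8│♜ · · · · ♜ ♚ ·│8
7│♟ ♟ ♟ · ♟ ♟ · ♟│7
6│· · ♟ · ♝ · ♟ ♞│6
5│· · · · · · · ·│5
4│· ♙ · ♝ · · · ·│4
3│· · ♘ ♙ ♙ · · ·│3
2│♙ · · ♙ · ♙ ♙ ♙│2
1│♖ · ♗ ♕ · ♖ ♔ ·│1
  ─────────────────
  a b c d e f g h

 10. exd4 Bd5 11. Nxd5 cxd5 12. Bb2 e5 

  a b c d e f g h
  ─────────────────
8│♜ · · · · ♜ ♚ ·│8
7│♟ ♟ ♟ · · ♟ · ♟│7
6│· · · · · · ♟ ♞│6
5│· · · ♟ ♟ · · ·│5
4│· ♙ · ♙ · · · ·│4
3│· · · ♙ · · · ·│3
2│♙ ♗ · ♙ · ♙ ♙ ♙│2
1│♖ · · ♕ · ♖ ♔ ·│1
  ─────────────────
  a b c d e f g h

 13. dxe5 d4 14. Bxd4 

  a b c d e f g h
  ─────────────────
8│♜ · · · · ♜ ♚ ·│8
7│♟ ♟ ♟ · · ♟ · ♟│7
6│· · · · · · ♟ ♞│6
5│· · · · ♙ · · ·│5
4│· ♙ · ♗ · · · ·│4
3│· · · ♙ · · · ·│3
2│♙ · · ♙ · ♙ ♙ ♙│2
1│♖ · · ♕ · ♖ ♔ ·│1
  ─────────────────
  a b c d e f g h


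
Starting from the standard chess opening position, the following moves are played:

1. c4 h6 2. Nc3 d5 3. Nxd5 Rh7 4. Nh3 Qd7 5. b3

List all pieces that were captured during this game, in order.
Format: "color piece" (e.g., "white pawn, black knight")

Tracking captures:
  Nxd5: captured black pawn

black pawn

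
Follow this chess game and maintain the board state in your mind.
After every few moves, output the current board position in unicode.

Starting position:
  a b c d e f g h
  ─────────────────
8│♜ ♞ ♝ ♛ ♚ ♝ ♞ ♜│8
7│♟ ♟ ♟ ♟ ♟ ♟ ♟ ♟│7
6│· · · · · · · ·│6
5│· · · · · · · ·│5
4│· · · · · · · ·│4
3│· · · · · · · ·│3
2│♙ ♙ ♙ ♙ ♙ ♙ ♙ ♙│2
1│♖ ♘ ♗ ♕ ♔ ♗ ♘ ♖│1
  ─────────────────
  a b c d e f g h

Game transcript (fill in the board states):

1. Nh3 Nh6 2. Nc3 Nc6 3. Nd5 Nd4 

  a b c d e f g h
  ─────────────────
8│♜ · ♝ ♛ ♚ ♝ · ♜│8
7│♟ ♟ ♟ ♟ ♟ ♟ ♟ ♟│7
6│· · · · · · · ♞│6
5│· · · ♘ · · · ·│5
4│· · · ♞ · · · ·│4
3│· · · · · · · ♘│3
2│♙ ♙ ♙ ♙ ♙ ♙ ♙ ♙│2
1│♖ · ♗ ♕ ♔ ♗ · ♖│1
  ─────────────────
  a b c d e f g h

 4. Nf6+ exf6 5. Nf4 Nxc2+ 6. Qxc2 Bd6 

  a b c d e f g h
  ─────────────────
8│♜ · ♝ ♛ ♚ · · ♜│8
7│♟ ♟ ♟ ♟ · ♟ ♟ ♟│7
6│· · · ♝ · ♟ · ♞│6
5│· · · · · · · ·│5
4│· · · · · ♘ · ·│4
3│· · · · · · · ·│3
2│♙ ♙ ♕ ♙ ♙ ♙ ♙ ♙│2
1│♖ · ♗ · ♔ ♗ · ♖│1
  ─────────────────
  a b c d e f g h

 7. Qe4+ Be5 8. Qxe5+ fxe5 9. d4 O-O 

  a b c d e f g h
  ─────────────────
8│♜ · ♝ ♛ · ♜ ♚ ·│8
7│♟ ♟ ♟ ♟ · ♟ ♟ ♟│7
6│· · · · · · · ♞│6
5│· · · · ♟ · · ·│5
4│· · · ♙ · ♘ · ·│4
3│· · · · · · · ·│3
2│♙ ♙ · · ♙ ♙ ♙ ♙│2
1│♖ · ♗ · ♔ ♗ · ♖│1
  ─────────────────
  a b c d e f g h

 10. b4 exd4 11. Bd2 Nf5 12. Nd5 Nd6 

  a b c d e f g h
  ─────────────────
8│♜ · ♝ ♛ · ♜ ♚ ·│8
7│♟ ♟ ♟ ♟ · ♟ ♟ ♟│7
6│· · · ♞ · · · ·│6
5│· · · ♘ · · · ·│5
4│· ♙ · ♟ · · · ·│4
3│· · · · · · · ·│3
2│♙ · · ♗ ♙ ♙ ♙ ♙│2
1│♖ · · · ♔ ♗ · ♖│1
  ─────────────────
  a b c d e f g h

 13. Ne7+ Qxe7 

  a b c d e f g h
  ─────────────────
8│♜ · ♝ · · ♜ ♚ ·│8
7│♟ ♟ ♟ ♟ ♛ ♟ ♟ ♟│7
6│· · · ♞ · · · ·│6
5│· · · · · · · ·│5
4│· ♙ · ♟ · · · ·│4
3│· · · · · · · ·│3
2│♙ · · ♗ ♙ ♙ ♙ ♙│2
1│♖ · · · ♔ ♗ · ♖│1
  ─────────────────
  a b c d e f g h


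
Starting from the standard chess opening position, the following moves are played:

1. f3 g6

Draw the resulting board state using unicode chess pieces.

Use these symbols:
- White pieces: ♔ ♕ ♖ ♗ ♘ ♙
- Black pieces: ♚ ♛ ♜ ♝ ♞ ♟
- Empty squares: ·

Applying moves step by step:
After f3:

♜ ♞ ♝ ♛ ♚ ♝ ♞ ♜
♟ ♟ ♟ ♟ ♟ ♟ ♟ ♟
· · · · · · · ·
· · · · · · · ·
· · · · · · · ·
· · · · · ♙ · ·
♙ ♙ ♙ ♙ ♙ · ♙ ♙
♖ ♘ ♗ ♕ ♔ ♗ ♘ ♖


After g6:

♜ ♞ ♝ ♛ ♚ ♝ ♞ ♜
♟ ♟ ♟ ♟ ♟ ♟ · ♟
· · · · · · ♟ ·
· · · · · · · ·
· · · · · · · ·
· · · · · ♙ · ·
♙ ♙ ♙ ♙ ♙ · ♙ ♙
♖ ♘ ♗ ♕ ♔ ♗ ♘ ♖



  a b c d e f g h
  ─────────────────
8│♜ ♞ ♝ ♛ ♚ ♝ ♞ ♜│8
7│♟ ♟ ♟ ♟ ♟ ♟ · ♟│7
6│· · · · · · ♟ ·│6
5│· · · · · · · ·│5
4│· · · · · · · ·│4
3│· · · · · ♙ · ·│3
2│♙ ♙ ♙ ♙ ♙ · ♙ ♙│2
1│♖ ♘ ♗ ♕ ♔ ♗ ♘ ♖│1
  ─────────────────
  a b c d e f g h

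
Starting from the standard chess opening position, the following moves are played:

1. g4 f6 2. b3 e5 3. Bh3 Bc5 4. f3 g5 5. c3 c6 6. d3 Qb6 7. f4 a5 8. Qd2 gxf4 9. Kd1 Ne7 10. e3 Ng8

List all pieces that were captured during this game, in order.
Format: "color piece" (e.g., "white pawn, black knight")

Tracking captures:
  gxf4: captured white pawn

white pawn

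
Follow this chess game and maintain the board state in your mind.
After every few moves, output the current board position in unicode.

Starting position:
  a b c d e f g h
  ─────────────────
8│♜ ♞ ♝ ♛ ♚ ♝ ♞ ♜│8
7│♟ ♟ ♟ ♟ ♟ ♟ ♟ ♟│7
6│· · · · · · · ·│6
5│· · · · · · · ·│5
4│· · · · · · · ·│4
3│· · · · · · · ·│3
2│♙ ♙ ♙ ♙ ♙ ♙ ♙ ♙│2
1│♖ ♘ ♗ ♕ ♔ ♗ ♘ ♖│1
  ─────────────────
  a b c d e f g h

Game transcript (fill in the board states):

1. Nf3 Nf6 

  a b c d e f g h
  ─────────────────
8│♜ ♞ ♝ ♛ ♚ ♝ · ♜│8
7│♟ ♟ ♟ ♟ ♟ ♟ ♟ ♟│7
6│· · · · · ♞ · ·│6
5│· · · · · · · ·│5
4│· · · · · · · ·│4
3│· · · · · ♘ · ·│3
2│♙ ♙ ♙ ♙ ♙ ♙ ♙ ♙│2
1│♖ ♘ ♗ ♕ ♔ ♗ · ♖│1
  ─────────────────
  a b c d e f g h

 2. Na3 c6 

  a b c d e f g h
  ─────────────────
8│♜ ♞ ♝ ♛ ♚ ♝ · ♜│8
7│♟ ♟ · ♟ ♟ ♟ ♟ ♟│7
6│· · ♟ · · ♞ · ·│6
5│· · · · · · · ·│5
4│· · · · · · · ·│4
3│♘ · · · · ♘ · ·│3
2│♙ ♙ ♙ ♙ ♙ ♙ ♙ ♙│2
1│♖ · ♗ ♕ ♔ ♗ · ♖│1
  ─────────────────
  a b c d e f g h

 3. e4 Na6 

  a b c d e f g h
  ─────────────────
8│♜ · ♝ ♛ ♚ ♝ · ♜│8
7│♟ ♟ · ♟ ♟ ♟ ♟ ♟│7
6│♞ · ♟ · · ♞ · ·│6
5│· · · · · · · ·│5
4│· · · · ♙ · · ·│4
3│♘ · · · · ♘ · ·│3
2│♙ ♙ ♙ ♙ · ♙ ♙ ♙│2
1│♖ · ♗ ♕ ♔ ♗ · ♖│1
  ─────────────────
  a b c d e f g h

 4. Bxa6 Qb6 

  a b c d e f g h
  ─────────────────
8│♜ · ♝ · ♚ ♝ · ♜│8
7│♟ ♟ · ♟ ♟ ♟ ♟ ♟│7
6│♗ ♛ ♟ · · ♞ · ·│6
5│· · · · · · · ·│5
4│· · · · ♙ · · ·│4
3│♘ · · · · ♘ · ·│3
2│♙ ♙ ♙ ♙ · ♙ ♙ ♙│2
1│♖ · ♗ ♕ ♔ · · ♖│1
  ─────────────────
  a b c d e f g h

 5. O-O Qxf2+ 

  a b c d e f g h
  ─────────────────
8│♜ · ♝ · ♚ ♝ · ♜│8
7│♟ ♟ · ♟ ♟ ♟ ♟ ♟│7
6│♗ · ♟ · · ♞ · ·│6
5│· · · · · · · ·│5
4│· · · · ♙ · · ·│4
3│♘ · · · · ♘ · ·│3
2│♙ ♙ ♙ ♙ · ♛ ♙ ♙│2
1│♖ · ♗ ♕ · ♖ ♔ ·│1
  ─────────────────
  a b c d e f g h



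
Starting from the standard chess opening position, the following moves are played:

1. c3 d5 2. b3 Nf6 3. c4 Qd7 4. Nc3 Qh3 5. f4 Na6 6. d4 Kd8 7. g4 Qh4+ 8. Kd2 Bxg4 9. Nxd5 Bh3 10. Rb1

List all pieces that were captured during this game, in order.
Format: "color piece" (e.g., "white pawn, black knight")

Tracking captures:
  Bxg4: captured white pawn
  Nxd5: captured black pawn

white pawn, black pawn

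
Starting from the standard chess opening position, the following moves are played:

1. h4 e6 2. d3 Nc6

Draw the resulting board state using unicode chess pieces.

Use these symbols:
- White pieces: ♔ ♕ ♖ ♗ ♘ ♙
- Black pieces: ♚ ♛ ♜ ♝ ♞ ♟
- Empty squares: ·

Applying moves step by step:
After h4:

♜ ♞ ♝ ♛ ♚ ♝ ♞ ♜
♟ ♟ ♟ ♟ ♟ ♟ ♟ ♟
· · · · · · · ·
· · · · · · · ·
· · · · · · · ♙
· · · · · · · ·
♙ ♙ ♙ ♙ ♙ ♙ ♙ ·
♖ ♘ ♗ ♕ ♔ ♗ ♘ ♖


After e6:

♜ ♞ ♝ ♛ ♚ ♝ ♞ ♜
♟ ♟ ♟ ♟ · ♟ ♟ ♟
· · · · ♟ · · ·
· · · · · · · ·
· · · · · · · ♙
· · · · · · · ·
♙ ♙ ♙ ♙ ♙ ♙ ♙ ·
♖ ♘ ♗ ♕ ♔ ♗ ♘ ♖


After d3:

♜ ♞ ♝ ♛ ♚ ♝ ♞ ♜
♟ ♟ ♟ ♟ · ♟ ♟ ♟
· · · · ♟ · · ·
· · · · · · · ·
· · · · · · · ♙
· · · ♙ · · · ·
♙ ♙ ♙ · ♙ ♙ ♙ ·
♖ ♘ ♗ ♕ ♔ ♗ ♘ ♖


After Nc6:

♜ · ♝ ♛ ♚ ♝ ♞ ♜
♟ ♟ ♟ ♟ · ♟ ♟ ♟
· · ♞ · ♟ · · ·
· · · · · · · ·
· · · · · · · ♙
· · · ♙ · · · ·
♙ ♙ ♙ · ♙ ♙ ♙ ·
♖ ♘ ♗ ♕ ♔ ♗ ♘ ♖



  a b c d e f g h
  ─────────────────
8│♜ · ♝ ♛ ♚ ♝ ♞ ♜│8
7│♟ ♟ ♟ ♟ · ♟ ♟ ♟│7
6│· · ♞ · ♟ · · ·│6
5│· · · · · · · ·│5
4│· · · · · · · ♙│4
3│· · · ♙ · · · ·│3
2│♙ ♙ ♙ · ♙ ♙ ♙ ·│2
1│♖ ♘ ♗ ♕ ♔ ♗ ♘ ♖│1
  ─────────────────
  a b c d e f g h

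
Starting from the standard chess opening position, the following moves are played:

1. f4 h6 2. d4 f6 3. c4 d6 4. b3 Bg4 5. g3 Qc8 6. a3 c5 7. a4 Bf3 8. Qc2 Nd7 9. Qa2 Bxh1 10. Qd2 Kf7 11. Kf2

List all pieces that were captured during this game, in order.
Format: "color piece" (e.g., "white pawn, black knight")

Tracking captures:
  Bxh1: captured white rook

white rook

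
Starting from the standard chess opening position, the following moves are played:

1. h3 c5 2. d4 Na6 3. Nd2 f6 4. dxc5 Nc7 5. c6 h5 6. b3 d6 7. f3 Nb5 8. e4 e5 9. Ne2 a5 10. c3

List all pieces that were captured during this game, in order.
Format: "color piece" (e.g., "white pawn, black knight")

Tracking captures:
  dxc5: captured black pawn

black pawn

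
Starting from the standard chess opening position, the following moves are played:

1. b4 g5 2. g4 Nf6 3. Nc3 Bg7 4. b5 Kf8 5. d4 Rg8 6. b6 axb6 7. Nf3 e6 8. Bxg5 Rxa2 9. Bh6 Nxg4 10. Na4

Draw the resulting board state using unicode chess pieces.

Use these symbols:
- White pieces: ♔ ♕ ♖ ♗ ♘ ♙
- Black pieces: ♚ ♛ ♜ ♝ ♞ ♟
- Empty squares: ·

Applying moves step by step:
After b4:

♜ ♞ ♝ ♛ ♚ ♝ ♞ ♜
♟ ♟ ♟ ♟ ♟ ♟ ♟ ♟
· · · · · · · ·
· · · · · · · ·
· ♙ · · · · · ·
· · · · · · · ·
♙ · ♙ ♙ ♙ ♙ ♙ ♙
♖ ♘ ♗ ♕ ♔ ♗ ♘ ♖


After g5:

♜ ♞ ♝ ♛ ♚ ♝ ♞ ♜
♟ ♟ ♟ ♟ ♟ ♟ · ♟
· · · · · · · ·
· · · · · · ♟ ·
· ♙ · · · · · ·
· · · · · · · ·
♙ · ♙ ♙ ♙ ♙ ♙ ♙
♖ ♘ ♗ ♕ ♔ ♗ ♘ ♖


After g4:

♜ ♞ ♝ ♛ ♚ ♝ ♞ ♜
♟ ♟ ♟ ♟ ♟ ♟ · ♟
· · · · · · · ·
· · · · · · ♟ ·
· ♙ · · · · ♙ ·
· · · · · · · ·
♙ · ♙ ♙ ♙ ♙ · ♙
♖ ♘ ♗ ♕ ♔ ♗ ♘ ♖


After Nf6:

♜ ♞ ♝ ♛ ♚ ♝ · ♜
♟ ♟ ♟ ♟ ♟ ♟ · ♟
· · · · · ♞ · ·
· · · · · · ♟ ·
· ♙ · · · · ♙ ·
· · · · · · · ·
♙ · ♙ ♙ ♙ ♙ · ♙
♖ ♘ ♗ ♕ ♔ ♗ ♘ ♖


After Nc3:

♜ ♞ ♝ ♛ ♚ ♝ · ♜
♟ ♟ ♟ ♟ ♟ ♟ · ♟
· · · · · ♞ · ·
· · · · · · ♟ ·
· ♙ · · · · ♙ ·
· · ♘ · · · · ·
♙ · ♙ ♙ ♙ ♙ · ♙
♖ · ♗ ♕ ♔ ♗ ♘ ♖


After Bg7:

♜ ♞ ♝ ♛ ♚ · · ♜
♟ ♟ ♟ ♟ ♟ ♟ ♝ ♟
· · · · · ♞ · ·
· · · · · · ♟ ·
· ♙ · · · · ♙ ·
· · ♘ · · · · ·
♙ · ♙ ♙ ♙ ♙ · ♙
♖ · ♗ ♕ ♔ ♗ ♘ ♖


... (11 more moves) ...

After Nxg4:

· ♞ ♝ ♛ · ♚ ♜ ·
· ♟ ♟ ♟ · ♟ ♝ ♟
· ♟ · · ♟ · · ♗
· · · · · · · ·
· · · ♙ · · ♞ ·
· · ♘ · · ♘ · ·
♜ · ♙ · ♙ ♙ · ♙
♖ · · ♕ ♔ ♗ · ♖


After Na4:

· ♞ ♝ ♛ · ♚ ♜ ·
· ♟ ♟ ♟ · ♟ ♝ ♟
· ♟ · · ♟ · · ♗
· · · · · · · ·
♘ · · ♙ · · ♞ ·
· · · · · ♘ · ·
♜ · ♙ · ♙ ♙ · ♙
♖ · · ♕ ♔ ♗ · ♖



  a b c d e f g h
  ─────────────────
8│· ♞ ♝ ♛ · ♚ ♜ ·│8
7│· ♟ ♟ ♟ · ♟ ♝ ♟│7
6│· ♟ · · ♟ · · ♗│6
5│· · · · · · · ·│5
4│♘ · · ♙ · · ♞ ·│4
3│· · · · · ♘ · ·│3
2│♜ · ♙ · ♙ ♙ · ♙│2
1│♖ · · ♕ ♔ ♗ · ♖│1
  ─────────────────
  a b c d e f g h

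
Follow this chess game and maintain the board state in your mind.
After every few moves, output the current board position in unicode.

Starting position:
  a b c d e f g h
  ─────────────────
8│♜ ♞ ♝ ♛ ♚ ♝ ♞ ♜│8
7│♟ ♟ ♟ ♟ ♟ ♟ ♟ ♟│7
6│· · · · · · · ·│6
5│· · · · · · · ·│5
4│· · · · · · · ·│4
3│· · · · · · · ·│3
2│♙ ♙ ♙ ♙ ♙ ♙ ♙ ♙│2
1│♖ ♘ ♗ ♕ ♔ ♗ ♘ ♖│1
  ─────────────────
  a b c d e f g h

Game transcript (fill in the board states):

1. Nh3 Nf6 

  a b c d e f g h
  ─────────────────
8│♜ ♞ ♝ ♛ ♚ ♝ · ♜│8
7│♟ ♟ ♟ ♟ ♟ ♟ ♟ ♟│7
6│· · · · · ♞ · ·│6
5│· · · · · · · ·│5
4│· · · · · · · ·│4
3│· · · · · · · ♘│3
2│♙ ♙ ♙ ♙ ♙ ♙ ♙ ♙│2
1│♖ ♘ ♗ ♕ ♔ ♗ · ♖│1
  ─────────────────
  a b c d e f g h

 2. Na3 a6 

  a b c d e f g h
  ─────────────────
8│♜ ♞ ♝ ♛ ♚ ♝ · ♜│8
7│· ♟ ♟ ♟ ♟ ♟ ♟ ♟│7
6│♟ · · · · ♞ · ·│6
5│· · · · · · · ·│5
4│· · · · · · · ·│4
3│♘ · · · · · · ♘│3
2│♙ ♙ ♙ ♙ ♙ ♙ ♙ ♙│2
1│♖ · ♗ ♕ ♔ ♗ · ♖│1
  ─────────────────
  a b c d e f g h

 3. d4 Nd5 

  a b c d e f g h
  ─────────────────
8│♜ ♞ ♝ ♛ ♚ ♝ · ♜│8
7│· ♟ ♟ ♟ ♟ ♟ ♟ ♟│7
6│♟ · · · · · · ·│6
5│· · · ♞ · · · ·│5
4│· · · ♙ · · · ·│4
3│♘ · · · · · · ♘│3
2│♙ ♙ ♙ · ♙ ♙ ♙ ♙│2
1│♖ · ♗ ♕ ♔ ♗ · ♖│1
  ─────────────────
  a b c d e f g h

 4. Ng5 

  a b c d e f g h
  ─────────────────
8│♜ ♞ ♝ ♛ ♚ ♝ · ♜│8
7│· ♟ ♟ ♟ ♟ ♟ ♟ ♟│7
6│♟ · · · · · · ·│6
5│· · · ♞ · · ♘ ·│5
4│· · · ♙ · · · ·│4
3│♘ · · · · · · ·│3
2│♙ ♙ ♙ · ♙ ♙ ♙ ♙│2
1│♖ · ♗ ♕ ♔ ♗ · ♖│1
  ─────────────────
  a b c d e f g h


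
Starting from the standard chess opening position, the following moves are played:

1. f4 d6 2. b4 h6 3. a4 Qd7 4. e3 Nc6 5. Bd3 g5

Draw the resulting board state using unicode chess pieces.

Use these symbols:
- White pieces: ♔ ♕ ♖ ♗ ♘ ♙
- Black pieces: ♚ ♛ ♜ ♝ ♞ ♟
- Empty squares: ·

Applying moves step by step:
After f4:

♜ ♞ ♝ ♛ ♚ ♝ ♞ ♜
♟ ♟ ♟ ♟ ♟ ♟ ♟ ♟
· · · · · · · ·
· · · · · · · ·
· · · · · ♙ · ·
· · · · · · · ·
♙ ♙ ♙ ♙ ♙ · ♙ ♙
♖ ♘ ♗ ♕ ♔ ♗ ♘ ♖


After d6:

♜ ♞ ♝ ♛ ♚ ♝ ♞ ♜
♟ ♟ ♟ · ♟ ♟ ♟ ♟
· · · ♟ · · · ·
· · · · · · · ·
· · · · · ♙ · ·
· · · · · · · ·
♙ ♙ ♙ ♙ ♙ · ♙ ♙
♖ ♘ ♗ ♕ ♔ ♗ ♘ ♖


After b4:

♜ ♞ ♝ ♛ ♚ ♝ ♞ ♜
♟ ♟ ♟ · ♟ ♟ ♟ ♟
· · · ♟ · · · ·
· · · · · · · ·
· ♙ · · · ♙ · ·
· · · · · · · ·
♙ · ♙ ♙ ♙ · ♙ ♙
♖ ♘ ♗ ♕ ♔ ♗ ♘ ♖


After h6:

♜ ♞ ♝ ♛ ♚ ♝ ♞ ♜
♟ ♟ ♟ · ♟ ♟ ♟ ·
· · · ♟ · · · ♟
· · · · · · · ·
· ♙ · · · ♙ · ·
· · · · · · · ·
♙ · ♙ ♙ ♙ · ♙ ♙
♖ ♘ ♗ ♕ ♔ ♗ ♘ ♖


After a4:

♜ ♞ ♝ ♛ ♚ ♝ ♞ ♜
♟ ♟ ♟ · ♟ ♟ ♟ ·
· · · ♟ · · · ♟
· · · · · · · ·
♙ ♙ · · · ♙ · ·
· · · · · · · ·
· · ♙ ♙ ♙ · ♙ ♙
♖ ♘ ♗ ♕ ♔ ♗ ♘ ♖


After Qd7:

♜ ♞ ♝ · ♚ ♝ ♞ ♜
♟ ♟ ♟ ♛ ♟ ♟ ♟ ·
· · · ♟ · · · ♟
· · · · · · · ·
♙ ♙ · · · ♙ · ·
· · · · · · · ·
· · ♙ ♙ ♙ · ♙ ♙
♖ ♘ ♗ ♕ ♔ ♗ ♘ ♖


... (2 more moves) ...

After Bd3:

♜ · ♝ · ♚ ♝ ♞ ♜
♟ ♟ ♟ ♛ ♟ ♟ ♟ ·
· · ♞ ♟ · · · ♟
· · · · · · · ·
♙ ♙ · · · ♙ · ·
· · · ♗ ♙ · · ·
· · ♙ ♙ · · ♙ ♙
♖ ♘ ♗ ♕ ♔ · ♘ ♖


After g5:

♜ · ♝ · ♚ ♝ ♞ ♜
♟ ♟ ♟ ♛ ♟ ♟ · ·
· · ♞ ♟ · · · ♟
· · · · · · ♟ ·
♙ ♙ · · · ♙ · ·
· · · ♗ ♙ · · ·
· · ♙ ♙ · · ♙ ♙
♖ ♘ ♗ ♕ ♔ · ♘ ♖



  a b c d e f g h
  ─────────────────
8│♜ · ♝ · ♚ ♝ ♞ ♜│8
7│♟ ♟ ♟ ♛ ♟ ♟ · ·│7
6│· · ♞ ♟ · · · ♟│6
5│· · · · · · ♟ ·│5
4│♙ ♙ · · · ♙ · ·│4
3│· · · ♗ ♙ · · ·│3
2│· · ♙ ♙ · · ♙ ♙│2
1│♖ ♘ ♗ ♕ ♔ · ♘ ♖│1
  ─────────────────
  a b c d e f g h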